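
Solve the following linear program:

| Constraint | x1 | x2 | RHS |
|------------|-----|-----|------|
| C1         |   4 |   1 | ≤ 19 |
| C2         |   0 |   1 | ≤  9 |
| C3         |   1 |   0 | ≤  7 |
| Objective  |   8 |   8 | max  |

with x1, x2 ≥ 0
Each vertex is the intersection of two constraint boundaries that also satisfies all remaining constraints:
  x1 = 0 and x2 = 0 → (0, 0)
  4x1 + x2 = 19 and x2 = 0 → (4.75, 0)
  4x1 + x2 = 19 and x2 = 9 → (2.5, 9)
  x2 = 9 and x1 = 0 → (0, 9)

Evaluating z = 8x1 + 8x2 at each vertex:
  (0, 0): z = 0
  (4.75, 0): z = 38
  (2.5, 9): z = 92
  (0, 9): z = 72

The maximum is at (2.5, 9) with z = 92.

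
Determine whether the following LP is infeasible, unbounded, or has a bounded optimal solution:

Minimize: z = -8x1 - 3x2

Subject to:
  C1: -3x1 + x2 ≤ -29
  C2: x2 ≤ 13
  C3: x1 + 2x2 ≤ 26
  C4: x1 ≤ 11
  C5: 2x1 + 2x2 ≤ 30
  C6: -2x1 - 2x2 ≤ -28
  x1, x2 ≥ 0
The point (11, 4) satisfies every constraint, so the LP is feasible; the constraints give x1 ≤ 11 and x2 ≤ 13, which with x1, x2 ≥ 0 keep the feasible region inside a bounded box. A feasible, bounded LP attains a finite optimum at a vertex.

Evaluating z = -8x1 - 3x2 at each vertex:
  (10.75, 3.25): z = -95.75
  (11, 3): z = -97
  (11, 4): z = -100

The LP has an optimal solution: (11, 4) with z = -100.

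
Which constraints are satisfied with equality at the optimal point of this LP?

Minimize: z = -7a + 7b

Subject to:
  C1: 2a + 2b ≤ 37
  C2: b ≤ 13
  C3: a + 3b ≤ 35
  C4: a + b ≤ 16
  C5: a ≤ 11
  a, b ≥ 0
Optimal: a = 11, b = 0
Slack at optimum:
  C1: slack = 15
  C2: slack = 13
  C3: slack = 24
  C4: slack = 5
  C5: slack = 0 (binding)
  a ≥ 0: a = 11
  b ≥ 0: b = 0 (binding)
Binding constraints: C5, b ≥ 0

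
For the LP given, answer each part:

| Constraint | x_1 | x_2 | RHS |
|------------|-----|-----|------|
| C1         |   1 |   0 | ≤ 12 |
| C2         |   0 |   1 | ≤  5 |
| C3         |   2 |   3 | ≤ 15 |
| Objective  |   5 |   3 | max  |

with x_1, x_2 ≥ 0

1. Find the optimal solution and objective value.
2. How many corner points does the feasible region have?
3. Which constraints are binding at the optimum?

1. x_1 = 7.5, x_2 = 0, z = 37.5
2. 3
3. C3, x_2 ≥ 0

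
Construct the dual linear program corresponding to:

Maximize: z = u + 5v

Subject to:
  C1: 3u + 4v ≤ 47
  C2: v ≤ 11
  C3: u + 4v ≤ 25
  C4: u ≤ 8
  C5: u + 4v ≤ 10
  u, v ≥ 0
Minimize: z = 47y1 + 11y2 + 25y3 + 8y4 + 10y5

Subject to:
  C1: -3y1 - y3 - y4 - y5 ≤ -1
  C2: -4y1 - y2 - 4y3 - 4y5 ≤ -5
  y1, y2, y3, y4, y5 ≥ 0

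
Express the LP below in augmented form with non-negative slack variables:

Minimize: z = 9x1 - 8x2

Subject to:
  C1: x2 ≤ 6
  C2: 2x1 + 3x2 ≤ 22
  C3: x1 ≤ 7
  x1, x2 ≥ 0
min z = 9x1 - 8x2

s.t.
  x2 + s1 = 6
  2x1 + 3x2 + s2 = 22
  x1 + s3 = 7
  x1, x2, s1, s2, s3 ≥ 0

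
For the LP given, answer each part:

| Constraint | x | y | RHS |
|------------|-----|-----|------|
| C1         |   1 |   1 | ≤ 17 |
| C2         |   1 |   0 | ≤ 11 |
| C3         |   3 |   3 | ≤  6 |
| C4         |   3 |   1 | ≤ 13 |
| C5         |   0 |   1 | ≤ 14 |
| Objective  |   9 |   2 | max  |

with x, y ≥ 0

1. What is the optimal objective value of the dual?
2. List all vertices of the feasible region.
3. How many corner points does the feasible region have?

1. 18 (by strong duality, equal to the primal optimum)
2. (0, 0), (2, 0), (0, 2)
3. 3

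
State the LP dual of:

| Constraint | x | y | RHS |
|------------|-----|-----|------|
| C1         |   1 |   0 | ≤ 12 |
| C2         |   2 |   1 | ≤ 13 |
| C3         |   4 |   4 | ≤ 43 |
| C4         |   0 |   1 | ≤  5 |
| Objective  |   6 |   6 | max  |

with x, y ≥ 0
Minimize: z = 12y1 + 13y2 + 43y3 + 5y4

Subject to:
  C1: -y1 - 2y2 - 4y3 ≤ -6
  C2: -y2 - 4y3 - y4 ≤ -6
  y1, y2, y3, y4 ≥ 0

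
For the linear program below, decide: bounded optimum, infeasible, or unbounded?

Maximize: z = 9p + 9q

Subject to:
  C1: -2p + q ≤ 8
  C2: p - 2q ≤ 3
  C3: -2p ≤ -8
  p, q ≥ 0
Feasible point: (4, 1) satisfies every constraint, so the LP is feasible.
Direction d = (1, 1): for each constraint row a, a·d ≤ 0 —
  (-2)(1) + (1)(1) = -1 ≤ 0
  (1)(1) + (-2)(1) = -1 ≤ 0
  (-2)(1) + (0)(1) = -2 ≤ 0
and d ≥ 0, so (4, 1) + t·d stays feasible for every t ≥ 0. Along this ray z = 9p + 9q changes by 18 per unit t, so z → +∞.

Unbounded — the objective can increase without bound over the feasible region.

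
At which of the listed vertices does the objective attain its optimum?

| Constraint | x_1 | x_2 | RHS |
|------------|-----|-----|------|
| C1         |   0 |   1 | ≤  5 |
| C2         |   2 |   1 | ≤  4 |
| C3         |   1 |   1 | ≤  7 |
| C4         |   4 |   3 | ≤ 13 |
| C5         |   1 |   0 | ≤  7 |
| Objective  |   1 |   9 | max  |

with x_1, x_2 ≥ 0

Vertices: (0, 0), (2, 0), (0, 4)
Evaluating z = x_1 + 9x_2 at each vertex:
  (0, 0): z = 0
  (2, 0): z = 2
  (0, 4): z = 36

The largest value is z = 36, attained at (0, 4).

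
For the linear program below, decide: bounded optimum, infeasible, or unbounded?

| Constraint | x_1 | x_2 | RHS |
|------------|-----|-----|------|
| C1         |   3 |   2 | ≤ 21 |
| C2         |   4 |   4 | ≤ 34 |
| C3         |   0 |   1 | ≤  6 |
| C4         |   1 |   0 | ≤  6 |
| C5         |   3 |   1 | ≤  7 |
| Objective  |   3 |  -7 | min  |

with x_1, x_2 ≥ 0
The point (0, 6) satisfies every constraint, so the LP is feasible; the constraints give x_1 ≤ 6 and x_2 ≤ 6, which with x_1, x_2 ≥ 0 keep the feasible region inside a bounded box. A feasible, bounded LP attains a finite optimum at a vertex.

Evaluating z = 3x_1 - 7x_2 at each vertex:
  (0, 0): z = 0
  (2.333, 0): z = 7
  (0.3333, 6): z = -41
  (0, 6): z = -42

The LP has an optimal solution: (0, 6) with z = -42.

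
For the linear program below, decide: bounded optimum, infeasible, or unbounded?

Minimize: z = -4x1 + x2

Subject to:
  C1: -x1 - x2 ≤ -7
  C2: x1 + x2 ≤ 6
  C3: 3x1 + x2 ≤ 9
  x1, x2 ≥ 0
C2 requires x1 + x2 ≤ 6, while C1 (-x1 - x2 ≤ -7) is equivalent to x1 + x2 ≥ 7. Together they would need 7 ≤ x1 + x2 ≤ 6, which is impossible since 7 > 6. No point satisfies all constraints.

The feasible region is empty; the LP is infeasible.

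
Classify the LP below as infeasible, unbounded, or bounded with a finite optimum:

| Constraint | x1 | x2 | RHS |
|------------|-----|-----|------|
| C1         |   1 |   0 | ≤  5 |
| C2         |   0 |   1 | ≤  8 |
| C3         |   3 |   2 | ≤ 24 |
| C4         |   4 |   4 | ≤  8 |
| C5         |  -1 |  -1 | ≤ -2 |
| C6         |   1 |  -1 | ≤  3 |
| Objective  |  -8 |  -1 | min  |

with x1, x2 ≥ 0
The point (2, 0) satisfies every constraint, so the LP is feasible; the constraints give x1 ≤ 5 and x2 ≤ 8, which with x1, x2 ≥ 0 keep the feasible region inside a bounded box. A feasible, bounded LP attains a finite optimum at a vertex.

Evaluating z = -8x1 - x2 at each vertex:
  (2, 0): z = -16
  (0, 2): z = -2

Feasible with finite optimum z* = -16 at (2, 0).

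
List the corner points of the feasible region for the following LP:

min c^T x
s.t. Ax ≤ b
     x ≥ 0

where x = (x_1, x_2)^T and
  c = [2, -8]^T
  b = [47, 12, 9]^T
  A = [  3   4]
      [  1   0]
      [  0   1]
Each vertex is the intersection of two constraint boundaries that also satisfies all remaining constraints:
  x_1 = 0 and x_2 = 0 → (0, 0)
  x_1 = 12 and x_2 = 0 → (12, 0)
  3x_1 + 4x_2 = 47 and x_1 = 12 → (12, 2.75)
  3x_1 + 4x_2 = 47 and x_2 = 9 → (3.667, 9)
  x_2 = 9 and x_1 = 0 → (0, 9)

Vertices: (0, 0), (12, 0), (12, 2.75), (3.667, 9), (0, 9)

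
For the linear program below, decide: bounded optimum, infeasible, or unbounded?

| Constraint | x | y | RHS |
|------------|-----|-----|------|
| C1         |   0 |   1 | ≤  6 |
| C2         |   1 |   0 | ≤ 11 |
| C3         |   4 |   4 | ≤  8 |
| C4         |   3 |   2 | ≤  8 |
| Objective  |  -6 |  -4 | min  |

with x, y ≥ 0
The point (2, 0) satisfies every constraint, so the LP is feasible; the constraints give x ≤ 11 and y ≤ 6, which with x, y ≥ 0 keep the feasible region inside a bounded box. A feasible, bounded LP attains a finite optimum at a vertex.

Evaluating z = -6x - 4y at each vertex:
  (0, 0): z = 0
  (2, 0): z = -12
  (0, 2): z = -8

Bounded optimum: z* = -12 at (2, 0).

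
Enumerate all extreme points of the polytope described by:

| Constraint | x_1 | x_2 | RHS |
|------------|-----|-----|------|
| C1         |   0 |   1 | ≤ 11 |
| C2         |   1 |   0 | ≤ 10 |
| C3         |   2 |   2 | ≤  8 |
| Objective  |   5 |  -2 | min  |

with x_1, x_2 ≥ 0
Each vertex is the intersection of two constraint boundaries that also satisfies all remaining constraints:
  x_1 = 0 and x_2 = 0 → (0, 0)
  2x_1 + 2x_2 = 8 and x_2 = 0 → (4, 0)
  2x_1 + 2x_2 = 8 and x_1 = 0 → (0, 4)

Vertices: (0, 0), (4, 0), (0, 4)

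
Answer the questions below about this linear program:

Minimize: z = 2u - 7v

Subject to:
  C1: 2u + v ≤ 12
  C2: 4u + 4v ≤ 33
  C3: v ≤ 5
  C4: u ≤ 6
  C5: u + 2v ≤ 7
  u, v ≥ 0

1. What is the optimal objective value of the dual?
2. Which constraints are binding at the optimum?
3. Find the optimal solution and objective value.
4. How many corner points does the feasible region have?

1. -24.5 (by strong duality, equal to the primal optimum)
2. C5, u ≥ 0
3. u = 0, v = 3.5, z = -24.5
4. 4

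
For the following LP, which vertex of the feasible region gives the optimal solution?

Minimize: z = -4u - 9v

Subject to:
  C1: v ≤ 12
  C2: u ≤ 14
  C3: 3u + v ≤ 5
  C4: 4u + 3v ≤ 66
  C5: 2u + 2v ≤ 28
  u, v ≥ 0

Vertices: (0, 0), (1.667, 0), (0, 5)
(0, 5) with z = -45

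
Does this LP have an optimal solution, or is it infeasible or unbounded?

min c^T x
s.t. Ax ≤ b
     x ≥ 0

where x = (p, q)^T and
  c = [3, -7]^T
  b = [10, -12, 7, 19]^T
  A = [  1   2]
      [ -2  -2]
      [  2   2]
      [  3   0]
One constraint requires 2p + 2q ≤ 7, while the constraint -2p - 2q ≤ -12 is equivalent to 2p + 2q ≥ 12. Together they would need 12 ≤ 2p + 2q ≤ 7, which is impossible since 12 > 7. No point satisfies all constraints.

Infeasible: no point satisfies all constraints simultaneously.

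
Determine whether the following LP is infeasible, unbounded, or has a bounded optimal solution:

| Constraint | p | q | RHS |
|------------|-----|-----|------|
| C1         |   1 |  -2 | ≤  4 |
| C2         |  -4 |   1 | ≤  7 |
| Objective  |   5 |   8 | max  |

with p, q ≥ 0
Feasible point: (0, 0) satisfies every constraint, so the LP is feasible.
Direction d = (1, 1): for each constraint row a, a·d ≤ 0 —
  (1)(1) + (-2)(1) = -1 ≤ 0
  (-4)(1) + (1)(1) = -3 ≤ 0
and d ≥ 0, so (0, 0) + t·d stays feasible for every t ≥ 0. Along this ray z = 5p + 8q changes by 13 per unit t, so z → +∞.

Unbounded: there is a feasible ray along which z → +∞.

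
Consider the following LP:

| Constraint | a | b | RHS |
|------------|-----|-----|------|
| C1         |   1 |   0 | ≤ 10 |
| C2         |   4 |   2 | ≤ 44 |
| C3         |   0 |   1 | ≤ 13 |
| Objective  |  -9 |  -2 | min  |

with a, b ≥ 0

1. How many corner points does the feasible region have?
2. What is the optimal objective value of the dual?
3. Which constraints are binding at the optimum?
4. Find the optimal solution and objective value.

1. 5
2. -94 (by strong duality, equal to the primal optimum)
3. C1, C2
4. a = 10, b = 2, z = -94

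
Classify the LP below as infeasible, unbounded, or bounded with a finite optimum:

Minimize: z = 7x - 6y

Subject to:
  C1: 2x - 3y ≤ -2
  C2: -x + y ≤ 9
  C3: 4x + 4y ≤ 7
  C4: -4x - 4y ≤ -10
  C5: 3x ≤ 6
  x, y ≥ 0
C3 requires 4x + 4y ≤ 7, while C4 (-4x - 4y ≤ -10) is equivalent to 4x + 4y ≥ 10. Together they would need 10 ≤ 4x + 4y ≤ 7, which is impossible since 10 > 7. No point satisfies all constraints.

The feasible region is empty; the LP is infeasible.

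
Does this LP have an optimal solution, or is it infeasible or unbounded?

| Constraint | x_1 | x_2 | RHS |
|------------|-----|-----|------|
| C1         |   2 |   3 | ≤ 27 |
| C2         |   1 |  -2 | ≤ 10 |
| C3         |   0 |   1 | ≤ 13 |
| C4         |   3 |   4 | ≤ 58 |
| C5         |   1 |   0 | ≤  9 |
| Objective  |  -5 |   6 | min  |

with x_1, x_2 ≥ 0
The point (9, 0) satisfies every constraint, so the LP is feasible; the constraints give x_1 ≤ 9 and x_2 ≤ 13, which with x_1, x_2 ≥ 0 keep the feasible region inside a bounded box. A feasible, bounded LP attains a finite optimum at a vertex.

Evaluating z = -5x_1 + 6x_2 at each vertex:
  (0, 0): z = 0
  (9, 0): z = -45
  (9, 3): z = -27
  (0, 9): z = 54

The LP has an optimal solution: (9, 0) with z = -45.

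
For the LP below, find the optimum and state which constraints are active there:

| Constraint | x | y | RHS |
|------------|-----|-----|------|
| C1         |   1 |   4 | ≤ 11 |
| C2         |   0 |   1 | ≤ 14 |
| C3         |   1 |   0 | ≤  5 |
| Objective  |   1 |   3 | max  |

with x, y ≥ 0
Optimal: x = 5, y = 1.5
Binding: C1, C3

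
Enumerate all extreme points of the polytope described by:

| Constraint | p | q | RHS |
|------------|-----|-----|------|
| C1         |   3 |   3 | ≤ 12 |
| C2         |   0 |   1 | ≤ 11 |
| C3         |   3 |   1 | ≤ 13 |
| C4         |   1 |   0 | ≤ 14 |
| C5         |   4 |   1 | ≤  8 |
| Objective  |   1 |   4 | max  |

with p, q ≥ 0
Each vertex is the intersection of two constraint boundaries that also satisfies all remaining constraints:
  p = 0 and q = 0 → (0, 0)
  4p + q = 8 and q = 0 → (2, 0)
  3p + 3q = 12 and 4p + q = 8 → (1.333, 2.667)
  3p + 3q = 12 and p = 0 → (0, 4)

Vertices: (0, 0), (2, 0), (1.333, 2.667), (0, 4)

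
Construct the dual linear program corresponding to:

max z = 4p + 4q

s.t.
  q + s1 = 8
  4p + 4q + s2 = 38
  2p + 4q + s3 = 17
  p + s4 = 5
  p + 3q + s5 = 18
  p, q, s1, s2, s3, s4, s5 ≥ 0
Minimize: z = 8y1 + 38y2 + 17y3 + 5y4 + 18y5

Subject to:
  C1: -4y2 - 2y3 - y4 - y5 ≤ -4
  C2: -y1 - 4y2 - 4y3 - 3y5 ≤ -4
  y1, y2, y3, y4, y5 ≥ 0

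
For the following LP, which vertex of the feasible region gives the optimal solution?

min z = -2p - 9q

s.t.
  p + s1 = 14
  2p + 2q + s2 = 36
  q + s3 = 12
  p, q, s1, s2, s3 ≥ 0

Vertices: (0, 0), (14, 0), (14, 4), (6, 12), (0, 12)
Evaluating z = -2p - 9q at each vertex:
  (0, 0): z = 0
  (14, 0): z = -28
  (14, 4): z = -64
  (6, 12): z = -120
  (0, 12): z = -108

The smallest value is z = -120, attained at (6, 12).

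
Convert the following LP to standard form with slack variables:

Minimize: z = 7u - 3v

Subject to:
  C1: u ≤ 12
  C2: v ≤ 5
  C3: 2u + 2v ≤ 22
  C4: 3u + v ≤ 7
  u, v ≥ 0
min z = 7u - 3v

s.t.
  u + s1 = 12
  v + s2 = 5
  2u + 2v + s3 = 22
  3u + v + s4 = 7
  u, v, s1, s2, s3, s4 ≥ 0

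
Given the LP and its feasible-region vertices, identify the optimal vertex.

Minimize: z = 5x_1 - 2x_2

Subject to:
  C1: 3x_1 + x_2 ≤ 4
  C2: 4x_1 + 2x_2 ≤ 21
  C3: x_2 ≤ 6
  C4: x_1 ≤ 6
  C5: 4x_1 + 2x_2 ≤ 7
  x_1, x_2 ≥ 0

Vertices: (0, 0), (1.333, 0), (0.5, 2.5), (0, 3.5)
Evaluating z = 5x_1 - 2x_2 at each vertex:
  (0, 0): z = 0
  (1.333, 0): z = 6.667
  (0.5, 2.5): z = -2.5
  (0, 3.5): z = -7

The smallest value is z = -7, attained at (0, 3.5).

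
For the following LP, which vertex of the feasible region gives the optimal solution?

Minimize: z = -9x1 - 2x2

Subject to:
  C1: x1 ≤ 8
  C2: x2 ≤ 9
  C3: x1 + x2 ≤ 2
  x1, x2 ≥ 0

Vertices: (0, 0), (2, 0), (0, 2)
(2, 0) with z = -18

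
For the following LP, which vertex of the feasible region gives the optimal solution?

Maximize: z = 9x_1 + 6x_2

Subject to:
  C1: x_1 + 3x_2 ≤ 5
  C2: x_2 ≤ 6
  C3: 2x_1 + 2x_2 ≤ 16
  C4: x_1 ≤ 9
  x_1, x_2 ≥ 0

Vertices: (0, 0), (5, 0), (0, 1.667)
Evaluating z = 9x_1 + 6x_2 at each vertex:
  (0, 0): z = 0
  (5, 0): z = 45
  (0, 1.667): z = 10

The largest value is z = 45, attained at (5, 0).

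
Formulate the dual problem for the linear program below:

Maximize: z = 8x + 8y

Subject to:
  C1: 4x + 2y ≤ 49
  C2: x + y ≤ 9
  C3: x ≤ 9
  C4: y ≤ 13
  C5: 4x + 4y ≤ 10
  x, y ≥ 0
Minimize: z = 49y1 + 9y2 + 9y3 + 13y4 + 10y5

Subject to:
  C1: -4y1 - y2 - y3 - 4y5 ≤ -8
  C2: -2y1 - y2 - y4 - 4y5 ≤ -8
  y1, y2, y3, y4, y5 ≥ 0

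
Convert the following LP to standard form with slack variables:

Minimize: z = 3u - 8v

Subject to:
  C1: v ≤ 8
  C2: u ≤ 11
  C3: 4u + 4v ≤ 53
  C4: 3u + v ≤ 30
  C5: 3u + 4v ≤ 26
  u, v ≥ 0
min z = 3u - 8v

s.t.
  v + s1 = 8
  u + s2 = 11
  4u + 4v + s3 = 53
  3u + v + s4 = 30
  3u + 4v + s5 = 26
  u, v, s1, s2, s3, s4, s5 ≥ 0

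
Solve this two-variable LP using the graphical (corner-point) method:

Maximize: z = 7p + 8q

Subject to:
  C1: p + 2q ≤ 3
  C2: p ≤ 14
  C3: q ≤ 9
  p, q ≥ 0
p = 3, q = 0, z = 21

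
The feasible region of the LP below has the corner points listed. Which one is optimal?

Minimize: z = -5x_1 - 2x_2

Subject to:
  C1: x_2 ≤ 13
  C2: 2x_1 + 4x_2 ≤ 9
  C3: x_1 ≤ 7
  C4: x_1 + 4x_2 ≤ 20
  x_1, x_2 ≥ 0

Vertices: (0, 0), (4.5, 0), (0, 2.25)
(4.5, 0) with z = -22.5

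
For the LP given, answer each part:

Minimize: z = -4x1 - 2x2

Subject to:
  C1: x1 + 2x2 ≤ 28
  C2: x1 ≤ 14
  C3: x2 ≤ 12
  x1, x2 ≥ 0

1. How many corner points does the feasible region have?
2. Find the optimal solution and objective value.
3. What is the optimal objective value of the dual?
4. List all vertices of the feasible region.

1. 5
2. x1 = 14, x2 = 7, z = -70
3. -70 (by strong duality, equal to the primal optimum)
4. (0, 0), (14, 0), (14, 7), (4, 12), (0, 12)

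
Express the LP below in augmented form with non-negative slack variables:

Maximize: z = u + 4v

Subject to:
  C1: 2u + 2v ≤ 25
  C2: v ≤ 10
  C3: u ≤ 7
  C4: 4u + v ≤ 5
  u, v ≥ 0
max z = u + 4v

s.t.
  2u + 2v + s1 = 25
  v + s2 = 10
  u + s3 = 7
  4u + v + s4 = 5
  u, v, s1, s2, s3, s4 ≥ 0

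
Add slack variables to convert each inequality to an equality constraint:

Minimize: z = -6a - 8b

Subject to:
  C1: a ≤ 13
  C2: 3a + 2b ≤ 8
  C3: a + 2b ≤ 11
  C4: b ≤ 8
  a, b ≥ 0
min z = -6a - 8b

s.t.
  a + s1 = 13
  3a + 2b + s2 = 8
  a + 2b + s3 = 11
  b + s4 = 8
  a, b, s1, s2, s3, s4 ≥ 0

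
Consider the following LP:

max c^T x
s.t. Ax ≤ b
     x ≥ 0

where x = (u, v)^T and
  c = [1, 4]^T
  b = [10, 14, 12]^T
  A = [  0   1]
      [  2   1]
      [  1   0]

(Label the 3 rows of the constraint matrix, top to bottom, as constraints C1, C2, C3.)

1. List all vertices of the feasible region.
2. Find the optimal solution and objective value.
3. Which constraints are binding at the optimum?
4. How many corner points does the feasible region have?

1. (0, 0), (7, 0), (2, 10), (0, 10)
2. u = 2, v = 10, z = 42
3. C1, C2
4. 4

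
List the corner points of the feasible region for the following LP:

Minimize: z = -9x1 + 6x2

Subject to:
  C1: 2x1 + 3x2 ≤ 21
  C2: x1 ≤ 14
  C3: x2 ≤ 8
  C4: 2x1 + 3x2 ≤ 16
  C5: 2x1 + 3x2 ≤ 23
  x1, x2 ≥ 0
Each vertex is the intersection of two constraint boundaries that also satisfies all remaining constraints:
  x1 = 0 and x2 = 0 → (0, 0)
  2x1 + 3x2 = 16 and x2 = 0 → (8, 0)
  2x1 + 3x2 = 16 and x1 = 0 → (0, 5.333)

Vertices: (0, 0), (8, 0), (0, 5.333)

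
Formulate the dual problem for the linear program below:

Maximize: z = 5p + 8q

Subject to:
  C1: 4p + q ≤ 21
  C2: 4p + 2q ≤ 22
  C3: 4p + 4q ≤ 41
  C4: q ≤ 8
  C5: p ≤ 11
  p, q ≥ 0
Minimize: z = 21y1 + 22y2 + 41y3 + 8y4 + 11y5

Subject to:
  C1: -4y1 - 4y2 - 4y3 - y5 ≤ -5
  C2: -y1 - 2y2 - 4y3 - y4 ≤ -8
  y1, y2, y3, y4, y5 ≥ 0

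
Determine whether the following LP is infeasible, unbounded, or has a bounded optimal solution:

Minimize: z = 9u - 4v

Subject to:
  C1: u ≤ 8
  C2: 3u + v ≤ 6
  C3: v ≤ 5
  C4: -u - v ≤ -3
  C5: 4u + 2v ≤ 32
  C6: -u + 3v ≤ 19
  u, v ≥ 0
The point (0, 5) satisfies every constraint, so the LP is feasible; the constraints give u ≤ 8 and v ≤ 5, which with u, v ≥ 0 keep the feasible region inside a bounded box. A feasible, bounded LP attains a finite optimum at a vertex.

Evaluating z = 9u - 4v at each vertex:
  (0, 3): z = -12
  (1.5, 1.5): z = 7.5
  (0.3333, 5): z = -17
  (0, 5): z = -20

Feasible with finite optimum z* = -20 at (0, 5).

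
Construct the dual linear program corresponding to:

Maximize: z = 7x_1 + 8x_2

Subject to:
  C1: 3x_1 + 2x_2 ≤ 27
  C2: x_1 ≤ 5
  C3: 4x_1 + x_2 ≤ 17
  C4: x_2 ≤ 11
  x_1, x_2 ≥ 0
Minimize: z = 27y1 + 5y2 + 17y3 + 11y4

Subject to:
  C1: -3y1 - y2 - 4y3 ≤ -7
  C2: -2y1 - y3 - y4 ≤ -8
  y1, y2, y3, y4 ≥ 0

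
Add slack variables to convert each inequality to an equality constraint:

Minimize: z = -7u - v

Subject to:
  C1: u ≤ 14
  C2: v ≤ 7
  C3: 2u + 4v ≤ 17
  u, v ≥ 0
min z = -7u - v

s.t.
  u + s1 = 14
  v + s2 = 7
  2u + 4v + s3 = 17
  u, v, s1, s2, s3 ≥ 0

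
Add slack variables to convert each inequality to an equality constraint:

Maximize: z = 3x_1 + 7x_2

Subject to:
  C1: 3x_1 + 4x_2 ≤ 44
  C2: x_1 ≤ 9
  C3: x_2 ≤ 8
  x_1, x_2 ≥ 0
max z = 3x_1 + 7x_2

s.t.
  3x_1 + 4x_2 + s1 = 44
  x_1 + s2 = 9
  x_2 + s3 = 8
  x_1, x_2, s1, s2, s3 ≥ 0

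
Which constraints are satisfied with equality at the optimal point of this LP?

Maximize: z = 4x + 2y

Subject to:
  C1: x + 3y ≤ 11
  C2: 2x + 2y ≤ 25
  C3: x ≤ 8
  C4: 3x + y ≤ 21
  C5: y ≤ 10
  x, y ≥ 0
Optimal: x = 6.5, y = 1.5
Slack at optimum:
  C1: slack = 0 (binding)
  C2: slack = 9
  C3: slack = 1.5
  C4: slack = 0 (binding)
  C5: slack = 8.5
  x ≥ 0: x = 6.5
  y ≥ 0: y = 1.5
Binding constraints: C1, C4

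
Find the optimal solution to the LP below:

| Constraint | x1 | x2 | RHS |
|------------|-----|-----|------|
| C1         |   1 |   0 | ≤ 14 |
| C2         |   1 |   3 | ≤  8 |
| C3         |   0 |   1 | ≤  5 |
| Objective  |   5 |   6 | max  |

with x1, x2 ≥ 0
Each vertex is the intersection of two constraint boundaries that also satisfies all remaining constraints:
  x1 = 0 and x2 = 0 → (0, 0)
  x1 + 3x2 = 8 and x2 = 0 → (8, 0)
  x1 + 3x2 = 8 and x1 = 0 → (0, 2.667)

Evaluating z = 5x1 + 6x2 at each vertex:
  (0, 0): z = 0
  (8, 0): z = 40
  (0, 2.667): z = 16

The maximum is at (8, 0) with z = 40.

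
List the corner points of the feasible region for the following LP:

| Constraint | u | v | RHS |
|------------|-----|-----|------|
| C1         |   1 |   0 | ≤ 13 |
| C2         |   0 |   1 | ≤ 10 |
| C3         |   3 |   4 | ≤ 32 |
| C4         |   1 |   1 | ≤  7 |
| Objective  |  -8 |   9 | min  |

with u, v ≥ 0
Each vertex is the intersection of two constraint boundaries that also satisfies all remaining constraints:
  u = 0 and v = 0 → (0, 0)
  u + v = 7 and v = 0 → (7, 0)
  u + v = 7 and u = 0 → (0, 7)

Vertices: (0, 0), (7, 0), (0, 7)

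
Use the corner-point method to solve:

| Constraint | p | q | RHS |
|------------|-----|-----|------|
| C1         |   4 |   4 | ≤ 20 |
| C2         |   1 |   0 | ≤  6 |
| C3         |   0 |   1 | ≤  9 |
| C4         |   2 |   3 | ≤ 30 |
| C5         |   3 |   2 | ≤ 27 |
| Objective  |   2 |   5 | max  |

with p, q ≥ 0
Each vertex is the intersection of two constraint boundaries that also satisfies all remaining constraints:
  p = 0 and q = 0 → (0, 0)
  4p + 4q = 20 and q = 0 → (5, 0)
  4p + 4q = 20 and p = 0 → (0, 5)

Evaluating z = 2p + 5q at each vertex:
  (0, 0): z = 0
  (5, 0): z = 10
  (0, 5): z = 25

The maximum is at (0, 5) with z = 25.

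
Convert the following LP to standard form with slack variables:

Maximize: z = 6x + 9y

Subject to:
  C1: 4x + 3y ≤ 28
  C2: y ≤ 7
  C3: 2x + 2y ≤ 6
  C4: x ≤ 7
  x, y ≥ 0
max z = 6x + 9y

s.t.
  4x + 3y + s1 = 28
  y + s2 = 7
  2x + 2y + s3 = 6
  x + s4 = 7
  x, y, s1, s2, s3, s4 ≥ 0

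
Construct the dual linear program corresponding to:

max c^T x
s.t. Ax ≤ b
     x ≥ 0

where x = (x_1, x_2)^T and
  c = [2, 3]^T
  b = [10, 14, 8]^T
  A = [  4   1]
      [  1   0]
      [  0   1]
Minimize: z = 10y1 + 14y2 + 8y3

Subject to:
  C1: -4y1 - y2 ≤ -2
  C2: -y1 - y3 ≤ -3
  y1, y2, y3 ≥ 0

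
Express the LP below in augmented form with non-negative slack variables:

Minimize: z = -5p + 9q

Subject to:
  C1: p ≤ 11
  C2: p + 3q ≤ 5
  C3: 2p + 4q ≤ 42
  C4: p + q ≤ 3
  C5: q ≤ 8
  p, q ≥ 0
min z = -5p + 9q

s.t.
  p + s1 = 11
  p + 3q + s2 = 5
  2p + 4q + s3 = 42
  p + q + s4 = 3
  q + s5 = 8
  p, q, s1, s2, s3, s4, s5 ≥ 0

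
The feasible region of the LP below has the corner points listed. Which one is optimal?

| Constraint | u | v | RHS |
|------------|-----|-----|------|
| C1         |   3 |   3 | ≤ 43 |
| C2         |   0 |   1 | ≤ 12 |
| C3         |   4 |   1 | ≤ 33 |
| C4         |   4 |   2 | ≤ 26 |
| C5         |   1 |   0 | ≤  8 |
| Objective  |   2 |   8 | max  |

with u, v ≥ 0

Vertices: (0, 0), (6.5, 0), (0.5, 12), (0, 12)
Evaluating z = 2u + 8v at each vertex:
  (0, 0): z = 0
  (6.5, 0): z = 13
  (0.5, 12): z = 97
  (0, 12): z = 96

The largest value is z = 97, attained at (0.5, 12).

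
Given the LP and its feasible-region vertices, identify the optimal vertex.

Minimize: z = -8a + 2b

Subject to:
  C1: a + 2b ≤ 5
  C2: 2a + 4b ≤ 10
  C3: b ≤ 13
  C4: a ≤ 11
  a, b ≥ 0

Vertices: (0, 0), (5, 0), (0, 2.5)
Evaluating z = -8a + 2b at each vertex:
  (0, 0): z = 0
  (5, 0): z = -40
  (0, 2.5): z = 5

The smallest value is z = -40, attained at (5, 0).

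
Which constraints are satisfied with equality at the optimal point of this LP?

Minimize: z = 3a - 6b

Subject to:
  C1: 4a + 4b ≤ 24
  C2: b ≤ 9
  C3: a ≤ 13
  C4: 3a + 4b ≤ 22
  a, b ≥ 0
Optimal: a = 0, b = 5.5
Slack at optimum:
  C1: slack = 2
  C2: slack = 3.5
  C3: slack = 13
  C4: slack = 0 (binding)
  a ≥ 0: a = 0 (binding)
  b ≥ 0: b = 5.5
Binding constraints: C4, a ≥ 0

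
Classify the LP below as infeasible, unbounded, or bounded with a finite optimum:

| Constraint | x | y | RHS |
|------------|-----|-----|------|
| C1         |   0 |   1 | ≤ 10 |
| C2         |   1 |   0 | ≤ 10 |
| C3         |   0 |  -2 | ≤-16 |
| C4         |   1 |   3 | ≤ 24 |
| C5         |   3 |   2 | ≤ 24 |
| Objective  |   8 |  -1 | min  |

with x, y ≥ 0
The point (0, 8) satisfies every constraint, so the LP is feasible; the constraints give x ≤ 10 and y ≤ 10, which with x, y ≥ 0 keep the feasible region inside a bounded box. A feasible, bounded LP attains a finite optimum at a vertex.

Evaluating z = 8x - y at each vertex:
  (0, 8): z = -8

The LP has an optimal solution: (0, 8) with z = -8.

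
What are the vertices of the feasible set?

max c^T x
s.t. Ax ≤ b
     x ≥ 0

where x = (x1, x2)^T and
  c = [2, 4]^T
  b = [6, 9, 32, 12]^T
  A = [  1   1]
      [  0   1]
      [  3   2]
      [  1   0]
Each vertex is the intersection of two constraint boundaries that also satisfies all remaining constraints:
  x1 = 0 and x2 = 0 → (0, 0)
  x1 + x2 = 6 and x2 = 0 → (6, 0)
  x1 + x2 = 6 and x1 = 0 → (0, 6)

Vertices: (0, 0), (6, 0), (0, 6)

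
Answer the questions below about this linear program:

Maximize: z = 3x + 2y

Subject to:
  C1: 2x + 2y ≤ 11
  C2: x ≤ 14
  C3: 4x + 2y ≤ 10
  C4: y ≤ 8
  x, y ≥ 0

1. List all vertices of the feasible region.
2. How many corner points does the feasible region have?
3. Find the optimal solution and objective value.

1. (0, 0), (2.5, 0), (0, 5)
2. 3
3. x = 0, y = 5, z = 10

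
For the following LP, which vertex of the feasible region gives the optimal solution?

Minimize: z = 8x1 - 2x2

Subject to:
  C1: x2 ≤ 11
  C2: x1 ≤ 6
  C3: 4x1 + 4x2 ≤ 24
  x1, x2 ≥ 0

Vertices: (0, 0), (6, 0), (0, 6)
Evaluating z = 8x1 - 2x2 at each vertex:
  (0, 0): z = 0
  (6, 0): z = 48
  (0, 6): z = -12

The smallest value is z = -12, attained at (0, 6).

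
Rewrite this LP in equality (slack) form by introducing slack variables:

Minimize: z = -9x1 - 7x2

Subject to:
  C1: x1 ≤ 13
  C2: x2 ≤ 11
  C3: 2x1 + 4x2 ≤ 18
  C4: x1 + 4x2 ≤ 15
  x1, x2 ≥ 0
min z = -9x1 - 7x2

s.t.
  x1 + s1 = 13
  x2 + s2 = 11
  2x1 + 4x2 + s3 = 18
  x1 + 4x2 + s4 = 15
  x1, x2, s1, s2, s3, s4 ≥ 0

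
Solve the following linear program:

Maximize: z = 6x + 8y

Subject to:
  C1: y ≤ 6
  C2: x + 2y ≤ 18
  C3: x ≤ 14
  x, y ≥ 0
Each vertex is the intersection of two constraint boundaries that also satisfies all remaining constraints:
  x = 0 and y = 0 → (0, 0)
  x = 14 and y = 0 → (14, 0)
  x + 2y = 18 and x = 14 → (14, 2)
  y = 6 and x + 2y = 18 → (6, 6)
  y = 6 and x = 0 → (0, 6)

Evaluating z = 6x + 8y at each vertex:
  (0, 0): z = 0
  (14, 0): z = 84
  (14, 2): z = 100
  (6, 6): z = 84
  (0, 6): z = 48

The maximum is at (14, 2) with z = 100.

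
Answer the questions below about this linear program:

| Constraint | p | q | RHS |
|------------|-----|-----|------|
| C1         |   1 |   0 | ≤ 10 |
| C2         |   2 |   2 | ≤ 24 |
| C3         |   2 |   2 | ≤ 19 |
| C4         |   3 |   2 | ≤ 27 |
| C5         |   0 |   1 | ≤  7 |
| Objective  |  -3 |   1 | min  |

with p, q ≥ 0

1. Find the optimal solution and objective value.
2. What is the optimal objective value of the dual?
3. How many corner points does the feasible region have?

1. p = 9, q = 0, z = -27
2. -27 (by strong duality, equal to the primal optimum)
3. 5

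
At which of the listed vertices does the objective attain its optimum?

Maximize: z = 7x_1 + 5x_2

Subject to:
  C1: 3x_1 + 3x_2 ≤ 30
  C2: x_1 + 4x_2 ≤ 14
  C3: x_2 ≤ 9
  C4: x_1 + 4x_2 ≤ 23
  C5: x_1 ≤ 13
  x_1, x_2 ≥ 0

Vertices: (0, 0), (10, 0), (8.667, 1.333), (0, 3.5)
Evaluating z = 7x_1 + 5x_2 at each vertex:
  (0, 0): z = 0
  (10, 0): z = 70
  (8.667, 1.333): z = 67.33
  (0, 3.5): z = 17.5

The largest value is z = 70, attained at (10, 0).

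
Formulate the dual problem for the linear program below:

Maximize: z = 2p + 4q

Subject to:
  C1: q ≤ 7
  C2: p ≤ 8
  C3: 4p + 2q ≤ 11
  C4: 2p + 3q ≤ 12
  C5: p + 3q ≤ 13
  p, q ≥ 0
Minimize: z = 7y1 + 8y2 + 11y3 + 12y4 + 13y5

Subject to:
  C1: -y2 - 4y3 - 2y4 - y5 ≤ -2
  C2: -y1 - 2y3 - 3y4 - 3y5 ≤ -4
  y1, y2, y3, y4, y5 ≥ 0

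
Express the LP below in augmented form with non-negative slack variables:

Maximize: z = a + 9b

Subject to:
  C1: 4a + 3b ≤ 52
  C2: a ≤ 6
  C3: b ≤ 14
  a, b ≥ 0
max z = a + 9b

s.t.
  4a + 3b + s1 = 52
  a + s2 = 6
  b + s3 = 14
  a, b, s1, s2, s3 ≥ 0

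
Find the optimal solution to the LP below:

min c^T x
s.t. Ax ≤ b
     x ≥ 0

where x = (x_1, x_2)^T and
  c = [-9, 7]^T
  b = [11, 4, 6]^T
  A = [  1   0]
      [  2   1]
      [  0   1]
Each vertex is the intersection of two constraint boundaries that also satisfies all remaining constraints:
  x_1 = 0 and x_2 = 0 → (0, 0)
  2x_1 + x_2 = 4 and x_2 = 0 → (2, 0)
  2x_1 + x_2 = 4 and x_1 = 0 → (0, 4)

Evaluating z = -9x_1 + 7x_2 at each vertex:
  (0, 0): z = 0
  (2, 0): z = -18
  (0, 4): z = 28

The minimum is at (2, 0) with z = -18.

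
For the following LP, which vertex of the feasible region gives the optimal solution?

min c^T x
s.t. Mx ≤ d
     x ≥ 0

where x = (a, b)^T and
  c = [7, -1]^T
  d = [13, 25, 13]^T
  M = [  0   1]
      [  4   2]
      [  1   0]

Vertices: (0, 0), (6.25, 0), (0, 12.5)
Evaluating z = 7a - b at each vertex:
  (0, 0): z = 0
  (6.25, 0): z = 43.75
  (0, 12.5): z = -12.5

The smallest value is z = -12.5, attained at (0, 12.5).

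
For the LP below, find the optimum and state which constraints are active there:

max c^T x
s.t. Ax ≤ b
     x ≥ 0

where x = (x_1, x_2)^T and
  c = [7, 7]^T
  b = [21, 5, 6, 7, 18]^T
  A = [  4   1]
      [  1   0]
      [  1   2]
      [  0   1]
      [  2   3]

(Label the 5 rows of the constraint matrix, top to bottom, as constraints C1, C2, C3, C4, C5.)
Optimal: x_1 = 5, x_2 = 0.5
Slack at optimum:
  C1: slack = 0.5
  C2: slack = 0 (binding)
  C3: slack = 0 (binding)
  C4: slack = 6.5
  C5: slack = 6.5
  x_1 ≥ 0: x_1 = 5
  x_2 ≥ 0: x_2 = 0.5
Binding constraints: C2, C3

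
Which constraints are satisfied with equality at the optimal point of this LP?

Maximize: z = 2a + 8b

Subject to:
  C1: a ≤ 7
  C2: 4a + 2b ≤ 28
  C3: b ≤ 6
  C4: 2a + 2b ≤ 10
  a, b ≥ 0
Optimal: a = 0, b = 5
Slack at optimum:
  C1: slack = 7
  C2: slack = 18
  C3: slack = 1
  C4: slack = 0 (binding)
  a ≥ 0: a = 0 (binding)
  b ≥ 0: b = 5
Binding constraints: C4, a ≥ 0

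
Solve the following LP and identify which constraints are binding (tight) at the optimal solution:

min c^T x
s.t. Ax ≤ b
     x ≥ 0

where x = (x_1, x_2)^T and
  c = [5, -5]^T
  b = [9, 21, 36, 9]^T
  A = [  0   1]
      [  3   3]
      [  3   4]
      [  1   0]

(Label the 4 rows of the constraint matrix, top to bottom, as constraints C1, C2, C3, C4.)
Optimal: x_1 = 0, x_2 = 7
Slack at optimum:
  C1: slack = 2
  C2: slack = 0 (binding)
  C3: slack = 8
  C4: slack = 9
  x_1 ≥ 0: x_1 = 0 (binding)
  x_2 ≥ 0: x_2 = 7
Binding constraints: C2, x_1 ≥ 0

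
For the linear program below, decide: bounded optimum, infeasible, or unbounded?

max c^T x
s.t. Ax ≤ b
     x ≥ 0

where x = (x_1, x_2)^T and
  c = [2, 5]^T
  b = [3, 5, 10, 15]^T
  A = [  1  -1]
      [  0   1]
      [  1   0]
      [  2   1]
The point (5, 5) satisfies every constraint, so the LP is feasible; the constraints give x_1 ≤ 10 and x_2 ≤ 5, which with x_1, x_2 ≥ 0 keep the feasible region inside a bounded box. A feasible, bounded LP attains a finite optimum at a vertex.

Feasible with finite optimum z* = 35 at (5, 5).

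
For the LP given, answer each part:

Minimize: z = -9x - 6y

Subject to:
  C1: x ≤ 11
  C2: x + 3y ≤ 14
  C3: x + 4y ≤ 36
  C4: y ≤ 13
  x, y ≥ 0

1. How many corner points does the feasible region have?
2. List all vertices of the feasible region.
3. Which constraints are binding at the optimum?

1. 4
2. (0, 0), (11, 0), (11, 1), (0, 4.667)
3. C1, C2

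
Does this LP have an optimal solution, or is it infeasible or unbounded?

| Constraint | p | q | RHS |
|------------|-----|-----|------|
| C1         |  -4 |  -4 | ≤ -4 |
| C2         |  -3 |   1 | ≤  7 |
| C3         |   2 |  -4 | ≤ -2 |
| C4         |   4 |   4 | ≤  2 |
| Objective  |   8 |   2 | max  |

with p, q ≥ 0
C4 requires 4p + 4q ≤ 2, while C1 (-4p - 4q ≤ -4) is equivalent to 4p + 4q ≥ 4. Together they would need 4 ≤ 4p + 4q ≤ 2, which is impossible since 4 > 2. No point satisfies all constraints.

Infeasible — the constraint set is empty.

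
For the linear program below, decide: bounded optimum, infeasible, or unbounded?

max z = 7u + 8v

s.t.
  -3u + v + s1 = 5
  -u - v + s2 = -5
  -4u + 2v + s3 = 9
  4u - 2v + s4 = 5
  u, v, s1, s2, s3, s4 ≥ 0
Feasible point: (1, 4) satisfies every constraint, so the LP is feasible.
Direction d = (1, 2): for each constraint row a, a·d ≤ 0 —
  (-3)(1) + (1)(2) = -1 ≤ 0
  (-1)(1) + (-1)(2) = -3 ≤ 0
  (-4)(1) + (2)(2) = 0 ≤ 0
  (4)(1) + (-2)(2) = 0 ≤ 0
and d ≥ 0, so (1, 4) + t·d stays feasible for every t ≥ 0. Along this ray z = 7u + 8v changes by 23 per unit t, so z → +∞.

The LP is unbounded; z can be made arbitrarily large.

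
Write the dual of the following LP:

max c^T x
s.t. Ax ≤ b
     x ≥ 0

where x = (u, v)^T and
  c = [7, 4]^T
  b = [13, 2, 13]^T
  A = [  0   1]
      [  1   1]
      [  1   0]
Minimize: z = 13y1 + 2y2 + 13y3

Subject to:
  C1: -y2 - y3 ≤ -7
  C2: -y1 - y2 ≤ -4
  y1, y2, y3 ≥ 0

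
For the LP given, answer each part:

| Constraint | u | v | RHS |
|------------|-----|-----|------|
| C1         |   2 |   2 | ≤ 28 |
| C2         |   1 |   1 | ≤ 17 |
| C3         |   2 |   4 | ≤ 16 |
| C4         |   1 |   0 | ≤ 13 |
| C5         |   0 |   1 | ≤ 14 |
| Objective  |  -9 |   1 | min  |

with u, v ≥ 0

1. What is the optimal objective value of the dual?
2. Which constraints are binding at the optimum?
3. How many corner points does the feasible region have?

1. -72 (by strong duality, equal to the primal optimum)
2. C3, v ≥ 0
3. 3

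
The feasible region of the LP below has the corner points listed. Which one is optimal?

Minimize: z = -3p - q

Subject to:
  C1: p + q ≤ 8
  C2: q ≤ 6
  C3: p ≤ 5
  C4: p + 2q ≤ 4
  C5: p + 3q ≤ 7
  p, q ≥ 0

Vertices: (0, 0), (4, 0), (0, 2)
Evaluating z = -3p - q at each vertex:
  (0, 0): z = 0
  (4, 0): z = -12
  (0, 2): z = -2

The smallest value is z = -12, attained at (4, 0).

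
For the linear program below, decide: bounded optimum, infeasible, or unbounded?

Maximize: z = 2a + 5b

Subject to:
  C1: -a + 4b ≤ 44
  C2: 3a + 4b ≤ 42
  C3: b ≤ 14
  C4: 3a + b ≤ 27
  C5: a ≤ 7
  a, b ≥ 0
The point (0, 10.5) satisfies every constraint, so the LP is feasible; the constraints give a ≤ 7 and b ≤ 14, which with a, b ≥ 0 keep the feasible region inside a bounded box. A feasible, bounded LP attains a finite optimum at a vertex.

Evaluating z = 2a + 5b at each vertex:
  (0, 0): z = 0
  (7, 0): z = 14
  (7, 5.25): z = 40.25
  (0, 10.5): z = 52.5

Bounded optimum: z* = 52.5 at (0, 10.5).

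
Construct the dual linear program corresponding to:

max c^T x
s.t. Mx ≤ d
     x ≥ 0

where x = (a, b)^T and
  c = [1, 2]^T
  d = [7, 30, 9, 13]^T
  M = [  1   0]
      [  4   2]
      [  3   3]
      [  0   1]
Minimize: z = 7y1 + 30y2 + 9y3 + 13y4

Subject to:
  C1: -y1 - 4y2 - 3y3 ≤ -1
  C2: -2y2 - 3y3 - y4 ≤ -2
  y1, y2, y3, y4 ≥ 0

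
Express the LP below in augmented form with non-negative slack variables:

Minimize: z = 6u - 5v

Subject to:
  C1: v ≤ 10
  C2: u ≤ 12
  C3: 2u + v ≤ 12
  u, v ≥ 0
min z = 6u - 5v

s.t.
  v + s1 = 10
  u + s2 = 12
  2u + v + s3 = 12
  u, v, s1, s2, s3 ≥ 0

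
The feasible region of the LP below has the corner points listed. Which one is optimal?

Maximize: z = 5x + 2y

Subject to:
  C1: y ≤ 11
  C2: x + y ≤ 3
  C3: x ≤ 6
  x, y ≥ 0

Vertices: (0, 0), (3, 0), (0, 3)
Evaluating z = 5x + 2y at each vertex:
  (0, 0): z = 0
  (3, 0): z = 15
  (0, 3): z = 6

The largest value is z = 15, attained at (3, 0).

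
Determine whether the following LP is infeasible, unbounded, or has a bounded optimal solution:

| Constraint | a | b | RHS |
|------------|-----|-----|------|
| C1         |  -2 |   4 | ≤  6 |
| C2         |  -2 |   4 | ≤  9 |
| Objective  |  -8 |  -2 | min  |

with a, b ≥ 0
Feasible point: (0, 0) satisfies every constraint, so the LP is feasible.
Direction d = (1, 0): for each constraint row a, a·d ≤ 0 —
  (-2)(1) + (4)(0) = -2 ≤ 0
  (-2)(1) + (4)(0) = -2 ≤ 0
and d ≥ 0, so (0, 0) + t·d stays feasible for every t ≥ 0. Along this ray z = -8a - 2b changes by -8 per unit t, so z → −∞.

Unbounded — the objective can decrease without bound over the feasible region.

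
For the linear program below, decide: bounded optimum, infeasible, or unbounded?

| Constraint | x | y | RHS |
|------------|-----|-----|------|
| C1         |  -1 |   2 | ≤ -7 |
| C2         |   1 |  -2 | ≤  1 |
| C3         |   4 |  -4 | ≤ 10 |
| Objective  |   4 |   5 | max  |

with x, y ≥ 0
C2 requires x - 2y ≤ 1, while C1 (-x + 2y ≤ -7) is equivalent to x - 2y ≥ 7. Together they would need 7 ≤ x - 2y ≤ 1, which is impossible since 7 > 1. No point satisfies all constraints.

The feasible region is empty; the LP is infeasible.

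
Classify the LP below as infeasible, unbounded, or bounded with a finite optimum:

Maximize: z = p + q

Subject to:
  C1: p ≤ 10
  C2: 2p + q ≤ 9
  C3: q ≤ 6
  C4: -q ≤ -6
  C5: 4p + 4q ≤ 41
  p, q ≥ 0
The point (1.5, 6) satisfies every constraint, so the LP is feasible; the constraints give p ≤ 10 and q ≤ 6, which with p, q ≥ 0 keep the feasible region inside a bounded box. A feasible, bounded LP attains a finite optimum at a vertex.

Evaluating z = p + q at each vertex:
  (1.5, 6): z = 7.5
  (0, 6): z = 6

Feasible with finite optimum z* = 7.5 at (1.5, 6).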